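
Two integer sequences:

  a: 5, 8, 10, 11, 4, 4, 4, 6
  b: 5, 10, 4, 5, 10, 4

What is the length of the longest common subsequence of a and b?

Let dp[i][j] be the LCS length of the first i values of a and the first j values of b. dp[i][j] = dp[i-1][j-1]+1 when the i-th and j-th values match, else max(dp[i-1][j], dp[i][j-1]).
    ·  5 10  4  5 10  4
 ·  0  0  0  0  0  0  0
 5  0  1  1  1  1  1  1
 8  0  1  1  1  1  1  1
10  0  1  2  2  2  2  2
11  0  1  2  2  2  2  2
 4  0  1  2  3  3  3  3
 4  0  1  2  3  3  3  4
 4  0  1  2  3  3  3  4
 6  0  1  2  3  3  3  4
dp[8][6] = 4. One LCS (by backtracking along matches): 5, 10, 4, 4.

4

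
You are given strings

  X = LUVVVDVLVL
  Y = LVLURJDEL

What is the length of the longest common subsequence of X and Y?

One common subsequence of length 4: L (X #1, Y #3), then U (X #2, Y #4), then D (X #6, Y #7), then L (X #10, Y #9). Since dp[10][9] = 4, nothing longer is possible.

4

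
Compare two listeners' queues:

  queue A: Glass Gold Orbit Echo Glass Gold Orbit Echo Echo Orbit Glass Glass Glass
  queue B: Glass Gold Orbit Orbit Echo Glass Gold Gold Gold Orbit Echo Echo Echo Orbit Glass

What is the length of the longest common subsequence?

One common subsequence of length 11: Glass (queue A #1, queue B #1); then Gold (queue A #2, queue B #2); then Orbit (queue A #3, queue B #4); then Echo (queue A #4, queue B #5); then Glass (queue A #5, queue B #6); then Gold (queue A #6, queue B #9); then Orbit (queue A #7, queue B #10); then Echo (queue A #8, queue B #12); then Echo (queue A #9, queue B #13); then Orbit (queue A #10, queue B #14); then Glass (queue A #13, queue B #15). dp[13][15] = 11 confirms this is the maximum.

11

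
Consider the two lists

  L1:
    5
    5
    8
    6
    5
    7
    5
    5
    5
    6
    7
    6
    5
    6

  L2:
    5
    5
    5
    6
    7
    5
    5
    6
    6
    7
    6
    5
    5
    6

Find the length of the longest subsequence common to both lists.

11

One common subsequence of length 11: 5 (L1 #1, L2 #2) → 5 (L1 #2, L2 #3) → 6 (L1 #4, L2 #4) → 7 (L1 #6, L2 #5) → 5 (L1 #7, L2 #6) → 5 (L1 #8, L2 #7) → 6 (L1 #10, L2 #9) → 7 (L1 #11, L2 #10) → 6 (L1 #12, L2 #11) → 5 (L1 #13, L2 #13) → 6 (L1 #14, L2 #14), and the DP table's final entry dp[14][14] is also 11, so no common subsequence is longer.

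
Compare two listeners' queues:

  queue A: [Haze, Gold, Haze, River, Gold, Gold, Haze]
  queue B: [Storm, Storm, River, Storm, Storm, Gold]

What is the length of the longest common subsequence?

Match River at queue A[4]=queue B[3] → Gold at queue A[6]=queue B[6] — 2 songs in the same relative order in both. dp[7][6] = 2 confirms this is the maximum.

2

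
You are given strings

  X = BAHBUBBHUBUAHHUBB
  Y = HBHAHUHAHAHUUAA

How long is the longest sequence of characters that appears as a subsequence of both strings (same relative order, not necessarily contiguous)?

9

Pick B (X #1, Y #2), then A (X #2, Y #4), then H (X #3, Y #5), then U (X #5, Y #6), then H (X #8, Y #7), then A (X #12, Y #8), then H (X #13, Y #9), then H (X #14, Y #11), then U (X #15, Y #13); all 9 characters appear in both, in order, and the DP table's final entry dp[17][15] is also 9, so no common subsequence is longer.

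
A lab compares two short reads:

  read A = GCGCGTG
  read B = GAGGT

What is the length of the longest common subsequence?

Pick G (read A #1, read B #1) → G (read A #3, read B #3) → G (read A #5, read B #4) → T (read A #6, read B #5); all 4 bases appear in both, in order, and the DP table's final entry dp[7][5] is also 4, so no common subsequence is longer.

4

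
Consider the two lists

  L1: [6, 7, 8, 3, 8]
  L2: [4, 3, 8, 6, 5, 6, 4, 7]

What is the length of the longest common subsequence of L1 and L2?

2

Let dp[i][j] be the LCS length of the first i values of L1 and the first j values of L2. dp[i][j] = dp[i-1][j-1]+1 when the i-th and j-th values match, else max(dp[i-1][j], dp[i][j-1]).
    ·  4  3  8  6  5  6  4  7
 ·  0  0  0  0  0  0  0  0  0
 6  0  0  0  0  1  1  1  1  1
 7  0  0  0  0  1  1  1  1  2
 8  0  0  0  1  1  1  1  1  2
 3  0  0  1  1  1  1  1  1  2
 8  0  0  1  2  2  2  2  2  2
dp[5][8] = 2. One LCS (by backtracking along matches): 6, 7.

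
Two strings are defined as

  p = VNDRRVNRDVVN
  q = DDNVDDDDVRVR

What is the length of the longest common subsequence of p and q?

5

Pick V (p #1, q #4), then D (p #3, q #8), then R (p #5, q #10), then V (p #6, q #11), then R (p #8, q #12); all 5 characters appear in both, in order. dp[12][12] = 5 confirms this is the maximum.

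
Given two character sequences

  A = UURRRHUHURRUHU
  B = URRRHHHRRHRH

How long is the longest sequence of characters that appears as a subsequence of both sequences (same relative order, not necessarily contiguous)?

Pick U [2,1], R [3,2], R [4,3], R [5,4], H [6,6], H [8,7], R [10,9], R [11,11], H [13,12]; all 9 characters appear in both, in order. dp[14][12] = 9 confirms this is the maximum.

9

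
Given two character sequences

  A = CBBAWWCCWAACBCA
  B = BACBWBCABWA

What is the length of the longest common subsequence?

One common subsequence of length 7: C (A #1, B #3); then B (A #2, B #4); then B (A #3, B #6); then C (A #8, B #7); then A (A #11, B #8); then B (A #13, B #9); then A (A #15, B #11). dp[15][11] = 7 confirms this is the maximum.

7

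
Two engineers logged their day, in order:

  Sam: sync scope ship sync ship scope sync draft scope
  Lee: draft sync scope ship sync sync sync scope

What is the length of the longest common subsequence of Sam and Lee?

Pick sync (Sam #1, Lee #2) → scope (Sam #2, Lee #3) → ship (Sam #3, Lee #4) → sync (Sam #4, Lee #6) → sync (Sam #7, Lee #7) → scope (Sam #9, Lee #8); all 6 tasks appear in both, in order. dp[9][8] = 6 confirms this is the maximum.

6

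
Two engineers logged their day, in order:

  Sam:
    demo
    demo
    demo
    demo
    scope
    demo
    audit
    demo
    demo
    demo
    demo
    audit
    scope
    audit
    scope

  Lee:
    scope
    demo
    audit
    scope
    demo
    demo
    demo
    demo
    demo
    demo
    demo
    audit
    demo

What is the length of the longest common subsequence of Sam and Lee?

9

Taking demo [1,2] → demo [2,5] → demo [3,6] → demo [4,7] → demo [6,8] → demo [8,9] → demo [9,10] → demo [10,11] → demo [11,13] gives a common subsequence of length 9. dp[15][13] = 9 confirms this is the maximum.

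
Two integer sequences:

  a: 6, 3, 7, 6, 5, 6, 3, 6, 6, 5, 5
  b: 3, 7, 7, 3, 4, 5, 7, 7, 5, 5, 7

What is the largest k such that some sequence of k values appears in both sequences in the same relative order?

One common subsequence of length 5: 3 (a #2, b #1); then 7 (a #3, b #3); then 5 (a #5, b #6); then 5 (a #10, b #9); then 5 (a #11, b #10). Since dp[11][11] = 5, nothing longer is possible.

5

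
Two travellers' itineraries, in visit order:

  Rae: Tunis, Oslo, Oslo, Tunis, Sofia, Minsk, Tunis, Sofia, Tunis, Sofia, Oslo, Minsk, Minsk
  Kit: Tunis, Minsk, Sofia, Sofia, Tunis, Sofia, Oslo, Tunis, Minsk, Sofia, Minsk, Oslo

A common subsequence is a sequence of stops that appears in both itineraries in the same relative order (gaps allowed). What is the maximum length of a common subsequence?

Taking Tunis at Rae[1]=Kit[1]; then Sofia at Rae[5]=Kit[3]; then Sofia at Rae[8]=Kit[4]; then Tunis at Rae[9]=Kit[5]; then Sofia at Rae[10]=Kit[6]; then Oslo at Rae[11]=Kit[7]; then Minsk at Rae[12]=Kit[9]; then Minsk at Rae[13]=Kit[11] gives a common subsequence of length 8. Since dp[13][12] = 8, nothing longer is possible.

8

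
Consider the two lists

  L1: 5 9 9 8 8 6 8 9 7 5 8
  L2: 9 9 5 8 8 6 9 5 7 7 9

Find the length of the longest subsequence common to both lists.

7

One common subsequence of length 7: 9 at L1[2]=L2[1], 9 at L1[3]=L2[2], 8 at L1[4]=L2[4], 8 at L1[5]=L2[5], 6 at L1[6]=L2[6], 9 at L1[8]=L2[7], 7 at L1[9]=L2[10]. The LCS DP gives dp[11][11] = 7, so this is optimal.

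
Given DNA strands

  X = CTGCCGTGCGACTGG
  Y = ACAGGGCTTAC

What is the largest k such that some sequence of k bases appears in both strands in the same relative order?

One common subsequence of length 7: C at X[1]=Y[2], G at X[3]=Y[4], G at X[6]=Y[5], G at X[8]=Y[6], C at X[9]=Y[7], A at X[11]=Y[10], C at X[12]=Y[11], and the DP table's final entry dp[15][11] is also 7, so no common subsequence is longer.

7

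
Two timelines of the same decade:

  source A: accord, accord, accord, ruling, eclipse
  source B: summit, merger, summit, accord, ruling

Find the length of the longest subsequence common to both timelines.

One common subsequence of length 2: accord [3,4]; then ruling [4,5], and the DP table's final entry dp[5][5] is also 2, so no common subsequence is longer.

2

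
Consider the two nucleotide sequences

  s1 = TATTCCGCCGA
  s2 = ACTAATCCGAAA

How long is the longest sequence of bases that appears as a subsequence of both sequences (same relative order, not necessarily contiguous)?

Let dp[i][j] be the LCS length of the first i bases of s1 and the first j bases of s2. dp[i][j] = dp[i-1][j-1]+1 when the i-th and j-th bases match, else max(dp[i-1][j], dp[i][j-1]).
    ·  A  C  T  A  A  T  C  C  G  A  A  A
 ·  0  0  0  0  0  0  0  0  0  0  0  0  0
 T  0  0  0  1  1  1  1  1  1  1  1  1  1
 A  0  1  1  1  2  2  2  2  2  2  2  2  2
 T  0  1  1  2  2  2  3  3  3  3  3  3  3
 T  0  1  1  2  2  2  3  3  3  3  3  3  3
 C  0  1  2  2  2  2  3  4  4  4  4  4  4
 C  0  1  2  2  2  2  3  4  5  5  5  5  5
 G  0  1  2  2  2  2  3  4  5  6  6  6  6
 C  0  1  2  2  2  2  3  4  5  6  6  6  6
 C  0  1  2  2  2  2  3  4  5  6  6  6  6
 G  0  1  2  2  2  2  3  4  5  6  6  6  6
 A  0  1  2  2  3  3  3  4  5  6  7  7  7
dp[11][12] = 7. One LCS (by backtracking along matches): TATCCGA.

7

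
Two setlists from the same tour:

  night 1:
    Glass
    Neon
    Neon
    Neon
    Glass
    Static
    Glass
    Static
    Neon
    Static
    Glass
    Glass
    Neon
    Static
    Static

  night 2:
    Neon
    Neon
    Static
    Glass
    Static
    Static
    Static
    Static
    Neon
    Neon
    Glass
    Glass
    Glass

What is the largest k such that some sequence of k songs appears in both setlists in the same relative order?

Taking Neon at night 1[2]=night 2[1], Neon at night 1[3]=night 2[2], Glass at night 1[5]=night 2[4], Static at night 1[6]=night 2[7], Static at night 1[8]=night 2[8], Neon at night 1[9]=night 2[10], Glass at night 1[11]=night 2[12], Glass at night 1[12]=night 2[13] gives a common subsequence of length 8. dp[15][13] = 8 confirms this is the maximum.

8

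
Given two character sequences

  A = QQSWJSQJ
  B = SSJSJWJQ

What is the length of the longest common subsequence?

4

Pick S [3,4], then W [4,6], then J [5,7], then Q [7,8]; all 4 characters appear in both, in order. The LCS DP gives dp[8][8] = 4, so this is optimal.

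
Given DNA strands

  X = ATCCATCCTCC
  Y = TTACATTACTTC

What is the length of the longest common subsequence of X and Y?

7

Pick A at X[1]=Y[3]; then C at X[4]=Y[4]; then A at X[5]=Y[5]; then T at X[6]=Y[7]; then C at X[7]=Y[9]; then T at X[9]=Y[11]; then C at X[11]=Y[12]; all 7 bases appear in both, in order, and the DP table's final entry dp[11][12] is also 7, so no common subsequence is longer.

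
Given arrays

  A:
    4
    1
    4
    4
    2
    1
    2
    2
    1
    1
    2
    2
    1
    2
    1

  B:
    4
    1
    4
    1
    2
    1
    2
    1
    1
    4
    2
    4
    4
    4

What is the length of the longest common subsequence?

Taking 4 [1,1] → 1 [2,2] → 4 [3,3] → 2 [5,5] → 1 [6,6] → 2 [8,7] → 1 [9,8] → 1 [10,9] → 2 [11,11] gives a common subsequence of length 9, and the DP table's final entry dp[15][14] is also 9, so no common subsequence is longer.

9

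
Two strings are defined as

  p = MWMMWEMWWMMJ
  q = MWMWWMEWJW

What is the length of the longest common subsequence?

Let dp[i][j] be the LCS length of the first i characters of p and the first j characters of q. dp[i][j] = dp[i-1][j-1]+1 when the i-th and j-th characters match, else max(dp[i-1][j], dp[i][j-1]).
    ·  M  W  M  W  W  M  E  W  J  W
 ·  0  0  0  0  0  0  0  0  0  0  0
 M  0  1  1  1  1  1  1  1  1  1  1
 W  0  1  2  2  2  2  2  2  2  2  2
 M  0  1  2  3  3  3  3  3  3  3  3
 M  0  1  2  3  3  3  4  4  4  4  4
 W  0  1  2  3  4  4  4  4  5  5  5
 E  0  1  2  3  4  4  4  5  5  5  5
 M  0  1  2  3  4  4  5  5  5  5  5
 W  0  1  2  3  4  5  5  5  6  6  6
 W  0  1  2  3  4  5  5  5  6  6  7
 M  0  1  2  3  4  5  6  6  6  6  7
 M  0  1  2  3  4  5  6  6  6  6  7
 J  0  1  2  3  4  5  6  6  6  7  7
dp[12][10] = 7. One LCS (by backtracking along matches): MWMMEWW.

7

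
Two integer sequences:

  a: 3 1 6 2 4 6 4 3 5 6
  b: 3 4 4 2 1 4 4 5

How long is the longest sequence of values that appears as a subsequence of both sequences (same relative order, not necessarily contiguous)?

5

Let dp[i][j] be the LCS length of the first i values of a and the first j values of b. dp[i][j] = dp[i-1][j-1]+1 when the i-th and j-th values match, else max(dp[i-1][j], dp[i][j-1]).
    ·  3  4  4  2  1  4  4  5
 ·  0  0  0  0  0  0  0  0  0
 3  0  1  1  1  1  1  1  1  1
 1  0  1  1  1  1  2  2  2  2
 6  0  1  1  1  1  2  2  2  2
 2  0  1  1  1  2  2  2  2  2
 4  0  1  2  2  2  2  3  3  3
 6  0  1  2  2  2  2  3  3  3
 4  0  1  2  3  3  3  3  4  4
 3  0  1  2  3  3  3  3  4  4
 5  0  1  2  3  3  3  3  4  5
 6  0  1  2  3  3  3  3  4  5
dp[10][8] = 5. One LCS (by backtracking along matches): 3, 1, 4, 4, 5.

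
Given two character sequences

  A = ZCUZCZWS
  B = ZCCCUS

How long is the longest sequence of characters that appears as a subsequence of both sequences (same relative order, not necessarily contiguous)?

One common subsequence of length 4: Z at A[1]=B[1] → C at A[2]=B[4] → U at A[3]=B[5] → S at A[8]=B[6]. dp[8][6] = 4 confirms this is the maximum.

4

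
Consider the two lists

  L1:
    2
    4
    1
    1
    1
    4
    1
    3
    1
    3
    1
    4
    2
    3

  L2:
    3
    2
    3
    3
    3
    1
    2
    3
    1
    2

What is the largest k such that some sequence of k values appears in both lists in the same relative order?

6

Match 2 [1,2]; then 3 [8,5]; then 1 [9,6]; then 3 [10,8]; then 1 [11,9]; then 2 [13,10] — 6 values in the same relative order in both. The LCS DP gives dp[14][10] = 6, so this is optimal.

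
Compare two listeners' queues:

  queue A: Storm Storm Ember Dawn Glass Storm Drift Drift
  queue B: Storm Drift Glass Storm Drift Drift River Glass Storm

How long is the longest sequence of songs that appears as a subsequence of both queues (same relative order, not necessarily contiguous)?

Pick Storm (queue A #1, queue B #1); then Glass (queue A #5, queue B #3); then Storm (queue A #6, queue B #4); then Drift (queue A #7, queue B #5); then Drift (queue A #8, queue B #6); all 5 songs appear in both, in order, and the DP table's final entry dp[8][9] is also 5, so no common subsequence is longer.

5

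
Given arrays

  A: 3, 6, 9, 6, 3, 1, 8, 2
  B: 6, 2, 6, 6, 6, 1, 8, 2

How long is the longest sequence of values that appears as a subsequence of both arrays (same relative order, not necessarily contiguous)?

5

Let dp[i][j] be the LCS length of the first i values of A and the first j values of B. dp[i][j] = dp[i-1][j-1]+1 when the i-th and j-th values match, else max(dp[i-1][j], dp[i][j-1]).
    ·  6  2  6  6  6  1  8  2
 ·  0  0  0  0  0  0  0  0  0
 3  0  0  0  0  0  0  0  0  0
 6  0  1  1  1  1  1  1  1  1
 9  0  1  1  1  1  1  1  1  1
 6  0  1  1  2  2  2  2  2  2
 3  0  1  1  2  2  2  2  2  2
 1  0  1  1  2  2  2  3  3  3
 8  0  1  1  2  2  2  3  4  4
 2  0  1  2  2  2  2  3  4  5
dp[8][8] = 5. One LCS (by backtracking along matches): 6, 6, 1, 8, 2.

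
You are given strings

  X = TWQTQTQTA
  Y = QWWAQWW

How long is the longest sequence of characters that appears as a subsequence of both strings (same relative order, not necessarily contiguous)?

2

Let dp[i][j] be the LCS length of the first i characters of X and the first j characters of Y. dp[i][j] = dp[i-1][j-1]+1 when the i-th and j-th characters match, else max(dp[i-1][j], dp[i][j-1]).
    ·  Q  W  W  A  Q  W  W
 ·  0  0  0  0  0  0  0  0
 T  0  0  0  0  0  0  0  0
 W  0  0  1  1  1  1  1  1
 Q  0  1  1  1  1  2  2  2
 T  0  1  1  1  1  2  2  2
 Q  0  1  1  1  1  2  2  2
 T  0  1  1  1  1  2  2  2
 Q  0  1  1  1  1  2  2  2
 T  0  1  1  1  1  2  2  2
 A  0  1  1  1  2  2  2  2
dp[9][7] = 2. One LCS (by backtracking along matches): WQ.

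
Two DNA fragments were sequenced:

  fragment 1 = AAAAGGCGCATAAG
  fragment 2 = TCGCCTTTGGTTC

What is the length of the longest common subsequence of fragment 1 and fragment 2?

Pick G [6,3], then C [7,4], then C [9,5], then T [11,8], then G [14,10]; all 5 bases appear in both, in order. The LCS DP gives dp[14][13] = 5, so this is optimal.

5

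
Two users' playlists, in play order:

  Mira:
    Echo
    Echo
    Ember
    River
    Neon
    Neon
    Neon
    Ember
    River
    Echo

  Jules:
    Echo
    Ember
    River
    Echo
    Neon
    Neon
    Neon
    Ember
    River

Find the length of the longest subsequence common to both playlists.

Taking Echo (Mira #2, Jules #1); then Ember (Mira #3, Jules #2); then River (Mira #4, Jules #3); then Neon (Mira #5, Jules #5); then Neon (Mira #6, Jules #6); then Neon (Mira #7, Jules #7); then Ember (Mira #8, Jules #8); then River (Mira #9, Jules #9) gives a common subsequence of length 8. Since dp[10][9] = 8, nothing longer is possible.

8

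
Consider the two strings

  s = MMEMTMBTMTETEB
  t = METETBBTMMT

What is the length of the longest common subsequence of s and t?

7

Pick M (s #1, t #1), then E (s #3, t #4), then T (s #5, t #5), then B (s #7, t #7), then T (s #8, t #8), then M (s #9, t #10), then T (s #12, t #11); all 7 characters appear in both, in order. Since dp[14][11] = 7, nothing longer is possible.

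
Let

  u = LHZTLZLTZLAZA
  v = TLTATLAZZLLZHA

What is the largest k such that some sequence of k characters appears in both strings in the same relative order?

8

Pick L [1,2]; then T [4,5]; then L [5,6]; then Z [6,9]; then L [7,10]; then L [10,11]; then Z [12,12]; then A [13,14]; all 8 characters appear in both, in order. dp[13][14] = 8 confirms this is the maximum.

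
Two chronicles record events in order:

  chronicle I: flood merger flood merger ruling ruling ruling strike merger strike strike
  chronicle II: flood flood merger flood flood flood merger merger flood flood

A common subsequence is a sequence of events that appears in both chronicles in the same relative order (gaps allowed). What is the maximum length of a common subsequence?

Pick flood (chronicle I #1, chronicle II #2), merger (chronicle I #2, chronicle II #3), flood (chronicle I #3, chronicle II #6), merger (chronicle I #4, chronicle II #7), merger (chronicle I #9, chronicle II #8); all 5 events appear in both, in order, and the DP table's final entry dp[11][10] is also 5, so no common subsequence is longer.

5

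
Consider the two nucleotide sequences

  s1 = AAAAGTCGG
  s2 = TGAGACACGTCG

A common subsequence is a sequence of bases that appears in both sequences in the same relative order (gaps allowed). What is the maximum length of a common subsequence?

7

Pick A [1,3] → A [2,5] → A [3,7] → G [5,9] → T [6,10] → C [7,11] → G [9,12]; all 7 bases appear in both, in order. The LCS DP gives dp[9][12] = 7, so this is optimal.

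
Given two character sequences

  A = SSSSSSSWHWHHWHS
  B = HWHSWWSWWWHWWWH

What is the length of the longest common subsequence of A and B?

Match S (A #1, B #4) → S (A #2, B #7) → W (A #8, B #10) → H (A #9, B #11) → W (A #10, B #13) → W (A #13, B #14) → H (A #14, B #15) — 7 characters in the same relative order in both. dp[15][15] = 7 confirms this is the maximum.

7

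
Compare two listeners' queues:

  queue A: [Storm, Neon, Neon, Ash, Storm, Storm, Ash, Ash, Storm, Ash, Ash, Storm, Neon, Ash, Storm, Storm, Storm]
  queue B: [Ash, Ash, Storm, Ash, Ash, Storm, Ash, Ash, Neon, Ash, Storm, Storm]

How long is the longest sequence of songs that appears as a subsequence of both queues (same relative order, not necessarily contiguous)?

Pick Ash at queue A[4]=queue B[2], then Storm at queue A[6]=queue B[3], then Ash at queue A[7]=queue B[4], then Ash at queue A[8]=queue B[5], then Storm at queue A[9]=queue B[6], then Ash at queue A[10]=queue B[7], then Ash at queue A[11]=queue B[8], then Neon at queue A[13]=queue B[9], then Ash at queue A[14]=queue B[10], then Storm at queue A[16]=queue B[11], then Storm at queue A[17]=queue B[12]; all 11 songs appear in both, in order. Since dp[17][12] = 11, nothing longer is possible.

11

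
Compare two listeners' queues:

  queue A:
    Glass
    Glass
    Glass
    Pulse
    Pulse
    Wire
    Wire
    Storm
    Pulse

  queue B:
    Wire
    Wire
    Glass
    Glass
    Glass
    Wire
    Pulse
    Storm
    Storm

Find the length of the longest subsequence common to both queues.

5

Pick Glass [1,3] → Glass [2,4] → Glass [3,5] → Pulse [4,7] → Storm [8,9]; all 5 songs appear in both, in order. Since dp[9][9] = 5, nothing longer is possible.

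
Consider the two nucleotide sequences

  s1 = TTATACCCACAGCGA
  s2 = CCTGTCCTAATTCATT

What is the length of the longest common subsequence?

8

Pick T at s1[1]=s2[3], then T at s1[4]=s2[5], then C at s1[6]=s2[6], then C at s1[7]=s2[7], then A at s1[9]=s2[9], then A at s1[11]=s2[10], then C at s1[13]=s2[13], then A at s1[15]=s2[14]; all 8 bases appear in both, in order. The LCS DP gives dp[15][16] = 8, so this is optimal.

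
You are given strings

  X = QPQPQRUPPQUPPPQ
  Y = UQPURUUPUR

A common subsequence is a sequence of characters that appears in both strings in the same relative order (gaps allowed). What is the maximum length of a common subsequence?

6

Let dp[i][j] be the LCS length of the first i characters of X and the first j characters of Y. dp[i][j] = dp[i-1][j-1]+1 when the i-th and j-th characters match, else max(dp[i-1][j], dp[i][j-1]).
    ·  U  Q  P  U  R  U  U  P  U  R
 ·  0  0  0  0  0  0  0  0  0  0  0
 Q  0  0  1  1  1  1  1  1  1  1  1
 P  0  0  1  2  2  2  2  2  2  2  2
 Q  0  0  1  2  2  2  2  2  2  2  2
 P  0  0  1  2  2  2  2  2  3  3  3
 Q  0  0  1  2  2  2  2  2  3  3  3
 R  0  0  1  2  2  3  3  3  3  3  4
 U  0  1  1  2  3  3  4  4  4  4  4
 P  0  1  1  2  3  3  4  4  5  5  5
 P  0  1  1  2  3  3  4  4  5  5  5
 Q  0  1  2  2  3  3  4  4  5  5  5
 U  0  1  2  2  3  3  4  5  5  6  6
 P  0  1  2  3  3  3  4  5  6  6  6
 P  0  1  2  3  3  3  4  5  6  6  6
 P  0  1  2  3  3  3  4  5  6  6  6
 Q  0  1  2  3  3  3  4  5  6  6  6
dp[15][10] = 6. One LCS (by backtracking along matches): QPRUPU.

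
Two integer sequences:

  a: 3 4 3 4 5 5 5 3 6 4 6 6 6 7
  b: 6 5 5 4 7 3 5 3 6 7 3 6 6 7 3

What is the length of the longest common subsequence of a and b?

8

Match 4 at a[2]=b[4], then 3 at a[3]=b[6], then 5 at a[7]=b[7], then 3 at a[8]=b[8], then 6 at a[9]=b[9], then 6 at a[12]=b[12], then 6 at a[13]=b[13], then 7 at a[14]=b[14] — 8 values in the same relative order in both. dp[14][15] = 8 confirms this is the maximum.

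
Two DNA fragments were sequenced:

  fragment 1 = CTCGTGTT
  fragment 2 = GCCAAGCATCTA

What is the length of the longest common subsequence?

5

Match C at fragment 1[1]=fragment 2[2], then C at fragment 1[3]=fragment 2[3], then G at fragment 1[4]=fragment 2[6], then T at fragment 1[5]=fragment 2[9], then T at fragment 1[7]=fragment 2[11] — 5 bases in the same relative order in both. dp[8][12] = 5 confirms this is the maximum.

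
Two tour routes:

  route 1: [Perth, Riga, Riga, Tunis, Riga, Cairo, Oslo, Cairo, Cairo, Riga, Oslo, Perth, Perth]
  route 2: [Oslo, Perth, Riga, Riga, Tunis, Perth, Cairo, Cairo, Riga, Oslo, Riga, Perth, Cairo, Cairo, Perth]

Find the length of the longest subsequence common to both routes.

10

Match Perth [1,2] → Riga [2,3] → Riga [3,4] → Tunis [4,5] → Cairo [8,7] → Cairo [9,8] → Riga [10,9] → Oslo [11,10] → Perth [12,12] → Perth [13,15] — 10 stops in the same relative order in both. Since dp[13][15] = 10, nothing longer is possible.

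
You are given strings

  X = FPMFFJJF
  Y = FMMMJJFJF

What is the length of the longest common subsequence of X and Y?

5

Let dp[i][j] be the LCS length of the first i characters of X and the first j characters of Y. dp[i][j] = dp[i-1][j-1]+1 when the i-th and j-th characters match, else max(dp[i-1][j], dp[i][j-1]).
    ·  F  M  M  M  J  J  F  J  F
 ·  0  0  0  0  0  0  0  0  0  0
 F  0  1  1  1  1  1  1  1  1  1
 P  0  1  1  1  1  1  1  1  1  1
 M  0  1  2  2  2  2  2  2  2  2
 F  0  1  2  2  2  2  2  3  3  3
 F  0  1  2  2  2  2  2  3  3  4
 J  0  1  2  2  2  3  3  3  4  4
 J  0  1  2  2  2  3  4  4  4  4
 F  0  1  2  2  2  3  4  5  5  5
dp[8][9] = 5. One LCS (by backtracking along matches): FMFJF.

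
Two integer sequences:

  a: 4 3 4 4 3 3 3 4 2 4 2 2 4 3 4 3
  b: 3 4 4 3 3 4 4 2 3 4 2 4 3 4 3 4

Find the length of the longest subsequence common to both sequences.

13

Match 3 [2,1] → 4 [3,2] → 4 [4,3] → 3 [5,4] → 3 [6,5] → 4 [8,7] → 2 [9,8] → 4 [10,10] → 2 [12,11] → 4 [13,12] → 3 [14,13] → 4 [15,14] → 3 [16,15] — 13 values in the same relative order in both. Since dp[16][16] = 13, nothing longer is possible.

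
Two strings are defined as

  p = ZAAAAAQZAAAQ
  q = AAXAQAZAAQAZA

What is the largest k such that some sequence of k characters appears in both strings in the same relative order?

Taking A at p[2]=q[2] → A at p[3]=q[4] → A at p[4]=q[6] → A at p[5]=q[8] → A at p[6]=q[9] → Q at p[7]=q[10] → Z at p[8]=q[12] → A at p[11]=q[13] gives a common subsequence of length 8. The LCS DP gives dp[12][13] = 8, so this is optimal.

8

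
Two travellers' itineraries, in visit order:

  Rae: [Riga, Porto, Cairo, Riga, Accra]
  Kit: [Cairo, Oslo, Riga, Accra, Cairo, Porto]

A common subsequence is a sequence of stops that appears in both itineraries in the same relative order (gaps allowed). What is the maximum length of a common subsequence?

3

Taking Cairo [3,1]; then Riga [4,3]; then Accra [5,4] gives a common subsequence of length 3, and the DP table's final entry dp[5][6] is also 3, so no common subsequence is longer.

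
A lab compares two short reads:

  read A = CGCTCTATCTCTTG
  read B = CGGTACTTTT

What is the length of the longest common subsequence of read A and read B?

8

Let dp[i][j] be the LCS length of the first i bases of read A and the first j bases of read B. dp[i][j] = dp[i-1][j-1]+1 when the i-th and j-th bases match, else max(dp[i-1][j], dp[i][j-1]).
    ·  C  G  G  T  A  C  T  T  T  T
 ·  0  0  0  0  0  0  0  0  0  0  0
 C  0  1  1  1  1  1  1  1  1  1  1
 G  0  1  2  2  2  2  2  2  2  2  2
 C  0  1  2  2  2  2  3  3  3  3  3
 T  0  1  2  2  3  3  3  4  4  4  4
 C  0  1  2  2  3  3  4  4  4  4  4
 T  0  1  2  2  3  3  4  5  5  5  5
 A  0  1  2  2  3  4  4  5  5  5  5
 T  0  1  2  2  3  4  4  5  6  6  6
 C  0  1  2  2  3  4  5  5  6  6  6
 T  0  1  2  2  3  4  5  6  6  7  7
 C  0  1  2  2  3  4  5  6  6  7  7
 T  0  1  2  2  3  4  5  6  7  7  8
 T  0  1  2  2  3  4  5  6  7  8  8
 G  0  1  2  3  3  4  5  6  7  8  8
dp[14][10] = 8. One LCS (by backtracking along matches): CGTCTTTT.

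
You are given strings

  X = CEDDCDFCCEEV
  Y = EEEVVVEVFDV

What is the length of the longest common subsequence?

Taking E [2,2], then E [10,3], then E [11,7], then V [12,11] gives a common subsequence of length 4. Since dp[12][11] = 4, nothing longer is possible.

4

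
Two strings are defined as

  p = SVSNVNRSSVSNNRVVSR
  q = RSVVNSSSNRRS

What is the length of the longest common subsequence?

One common subsequence of length 10: S (p #1, q #2) → V (p #2, q #3) → V (p #5, q #4) → N (p #6, q #5) → S (p #8, q #6) → S (p #9, q #7) → S (p #11, q #8) → N (p #12, q #9) → R (p #14, q #11) → S (p #17, q #12), and the DP table's final entry dp[18][12] is also 10, so no common subsequence is longer.

10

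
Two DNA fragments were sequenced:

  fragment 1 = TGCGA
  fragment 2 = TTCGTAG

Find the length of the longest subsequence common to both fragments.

Pick T (fragment 1 #1, fragment 2 #2) → C (fragment 1 #3, fragment 2 #3) → G (fragment 1 #4, fragment 2 #4) → A (fragment 1 #5, fragment 2 #6); all 4 bases appear in both, in order, and the DP table's final entry dp[5][7] is also 4, so no common subsequence is longer.

4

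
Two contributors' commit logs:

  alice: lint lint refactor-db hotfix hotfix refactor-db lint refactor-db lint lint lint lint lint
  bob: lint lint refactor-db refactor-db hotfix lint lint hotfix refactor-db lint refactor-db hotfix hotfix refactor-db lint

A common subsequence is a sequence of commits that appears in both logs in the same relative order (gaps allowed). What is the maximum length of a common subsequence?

9

Match lint at alice[1]=bob[1], then lint at alice[2]=bob[2], then refactor-db at alice[3]=bob[4], then hotfix at alice[4]=bob[5], then hotfix at alice[5]=bob[8], then refactor-db at alice[6]=bob[9], then lint at alice[7]=bob[10], then refactor-db at alice[8]=bob[14], then lint at alice[13]=bob[15] — 9 commits in the same relative order in both. Since dp[13][15] = 9, nothing longer is possible.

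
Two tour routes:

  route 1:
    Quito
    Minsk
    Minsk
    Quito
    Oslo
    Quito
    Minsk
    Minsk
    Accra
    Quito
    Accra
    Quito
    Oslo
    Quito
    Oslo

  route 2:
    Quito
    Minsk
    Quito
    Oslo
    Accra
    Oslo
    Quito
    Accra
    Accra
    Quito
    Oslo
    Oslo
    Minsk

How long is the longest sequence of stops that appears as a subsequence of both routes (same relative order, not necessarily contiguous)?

One common subsequence of length 10: Quito at route 1[1]=route 2[1], Minsk at route 1[3]=route 2[2], Quito at route 1[4]=route 2[3], Oslo at route 1[5]=route 2[6], Quito at route 1[6]=route 2[7], Accra at route 1[9]=route 2[8], Accra at route 1[11]=route 2[9], Quito at route 1[12]=route 2[10], Oslo at route 1[13]=route 2[11], Oslo at route 1[15]=route 2[12]. dp[15][13] = 10 confirms this is the maximum.

10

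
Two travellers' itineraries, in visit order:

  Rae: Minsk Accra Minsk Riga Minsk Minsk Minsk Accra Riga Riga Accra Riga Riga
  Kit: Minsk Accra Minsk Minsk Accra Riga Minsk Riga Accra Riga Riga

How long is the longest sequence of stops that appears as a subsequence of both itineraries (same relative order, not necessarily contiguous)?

One common subsequence of length 10: Minsk [1,1], then Accra [2,2], then Minsk [6,3], then Minsk [7,4], then Accra [8,5], then Riga [9,6], then Riga [10,8], then Accra [11,9], then Riga [12,10], then Riga [13,11]. Since dp[13][11] = 10, nothing longer is possible.

10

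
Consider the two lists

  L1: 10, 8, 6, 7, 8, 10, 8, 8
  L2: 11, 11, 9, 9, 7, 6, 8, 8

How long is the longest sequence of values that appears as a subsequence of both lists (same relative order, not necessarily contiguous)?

Taking 6 [3,6], then 8 [7,7], then 8 [8,8] gives a common subsequence of length 3. dp[8][8] = 3 confirms this is the maximum.

3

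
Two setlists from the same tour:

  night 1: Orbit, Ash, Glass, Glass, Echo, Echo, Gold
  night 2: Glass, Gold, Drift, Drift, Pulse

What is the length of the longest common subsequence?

2

One common subsequence of length 2: Glass (night 1 #4, night 2 #1); then Gold (night 1 #7, night 2 #2). The LCS DP gives dp[7][5] = 2, so this is optimal.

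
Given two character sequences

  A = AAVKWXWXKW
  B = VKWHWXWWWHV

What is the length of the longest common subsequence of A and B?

6

Match V (A #3, B #1), K (A #4, B #2), W (A #5, B #5), X (A #6, B #6), W (A #7, B #8), W (A #10, B #9) — 6 characters in the same relative order in both. dp[10][11] = 6 confirms this is the maximum.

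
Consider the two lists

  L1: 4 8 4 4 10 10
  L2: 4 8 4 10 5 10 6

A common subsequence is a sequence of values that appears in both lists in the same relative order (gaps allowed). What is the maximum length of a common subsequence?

5

Taking 4 [1,1]; then 8 [2,2]; then 4 [4,3]; then 10 [5,4]; then 10 [6,6] gives a common subsequence of length 5. Since dp[6][7] = 5, nothing longer is possible.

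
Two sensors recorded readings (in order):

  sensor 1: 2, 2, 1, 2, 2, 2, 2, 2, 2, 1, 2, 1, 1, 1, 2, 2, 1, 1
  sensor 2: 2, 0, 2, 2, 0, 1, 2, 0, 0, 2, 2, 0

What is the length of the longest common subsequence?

Taking 2 [1,1], 2 [2,3], 2 [4,4], 1 [10,6], 2 [11,7], 2 [15,10], 2 [16,11] gives a common subsequence of length 7, and the DP table's final entry dp[18][12] is also 7, so no common subsequence is longer.

7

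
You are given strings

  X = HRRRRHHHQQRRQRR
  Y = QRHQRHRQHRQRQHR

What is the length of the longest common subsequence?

Pick H [1,3], R [2,5], R [3,7], R [5,10], Q [10,11], R [12,12], Q [13,13], R [15,15]; all 8 characters appear in both, in order. dp[15][15] = 8 confirms this is the maximum.

8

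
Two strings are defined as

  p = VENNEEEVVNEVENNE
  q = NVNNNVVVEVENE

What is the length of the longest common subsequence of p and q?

10

Match V at p[1]=q[2]; then N at p[3]=q[4]; then N at p[4]=q[5]; then V at p[8]=q[7]; then V at p[9]=q[8]; then E at p[11]=q[9]; then V at p[12]=q[10]; then E at p[13]=q[11]; then N at p[15]=q[12]; then E at p[16]=q[13] — 10 characters in the same relative order in both. The LCS DP gives dp[16][13] = 10, so this is optimal.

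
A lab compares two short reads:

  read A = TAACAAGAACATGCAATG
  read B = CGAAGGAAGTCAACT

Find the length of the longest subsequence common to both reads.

11

Match C (read A #4, read B #1); then A (read A #5, read B #3); then A (read A #6, read B #4); then G (read A #7, read B #6); then A (read A #8, read B #7); then A (read A #9, read B #8); then T (read A #12, read B #10); then C (read A #14, read B #11); then A (read A #15, read B #12); then A (read A #16, read B #13); then T (read A #17, read B #15) — 11 bases in the same relative order in both. The LCS DP gives dp[18][15] = 11, so this is optimal.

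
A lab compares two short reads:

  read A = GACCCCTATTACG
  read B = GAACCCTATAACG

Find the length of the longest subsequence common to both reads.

11

Taking G at read A[1]=read B[1]; then A at read A[2]=read B[3]; then C at read A[4]=read B[4]; then C at read A[5]=read B[5]; then C at read A[6]=read B[6]; then T at read A[7]=read B[7]; then A at read A[8]=read B[8]; then T at read A[9]=read B[9]; then A at read A[11]=read B[11]; then C at read A[12]=read B[12]; then G at read A[13]=read B[13] gives a common subsequence of length 11, and the DP table's final entry dp[13][13] is also 11, so no common subsequence is longer.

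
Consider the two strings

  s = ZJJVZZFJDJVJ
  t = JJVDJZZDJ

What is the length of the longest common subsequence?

Match J (s #2, t #1); then J (s #3, t #2); then V (s #4, t #3); then Z (s #5, t #6); then Z (s #6, t #7); then D (s #9, t #8); then J (s #12, t #9) — 7 characters in the same relative order in both. dp[12][9] = 7 confirms this is the maximum.

7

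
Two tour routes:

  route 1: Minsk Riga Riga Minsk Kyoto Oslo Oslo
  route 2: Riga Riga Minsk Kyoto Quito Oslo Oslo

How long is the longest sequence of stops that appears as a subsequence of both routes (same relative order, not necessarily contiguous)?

One common subsequence of length 6: Riga at route 1[2]=route 2[1] → Riga at route 1[3]=route 2[2] → Minsk at route 1[4]=route 2[3] → Kyoto at route 1[5]=route 2[4] → Oslo at route 1[6]=route 2[6] → Oslo at route 1[7]=route 2[7]. dp[7][7] = 6 confirms this is the maximum.

6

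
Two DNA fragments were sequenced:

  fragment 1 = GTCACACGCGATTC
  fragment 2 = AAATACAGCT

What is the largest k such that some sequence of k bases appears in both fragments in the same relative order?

One common subsequence of length 7: T (fragment 1 #2, fragment 2 #4); then A (fragment 1 #4, fragment 2 #5); then C (fragment 1 #5, fragment 2 #6); then A (fragment 1 #6, fragment 2 #7); then G (fragment 1 #8, fragment 2 #8); then C (fragment 1 #9, fragment 2 #9); then T (fragment 1 #13, fragment 2 #10), and the DP table's final entry dp[14][10] is also 7, so no common subsequence is longer.

7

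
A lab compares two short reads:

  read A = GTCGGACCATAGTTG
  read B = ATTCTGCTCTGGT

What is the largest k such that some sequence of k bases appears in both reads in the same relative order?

Taking T [2,3]; then C [3,4]; then G [5,6]; then C [7,7]; then C [8,9]; then T [10,10]; then G [12,12]; then T [14,13] gives a common subsequence of length 8. dp[15][13] = 8 confirms this is the maximum.

8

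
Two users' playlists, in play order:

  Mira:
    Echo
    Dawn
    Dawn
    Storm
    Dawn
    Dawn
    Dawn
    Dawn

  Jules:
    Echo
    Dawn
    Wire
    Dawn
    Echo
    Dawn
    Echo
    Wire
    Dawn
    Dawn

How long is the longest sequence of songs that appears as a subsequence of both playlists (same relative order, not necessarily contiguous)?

6

Match Echo at Mira[1]=Jules[1] → Dawn at Mira[2]=Jules[2] → Dawn at Mira[3]=Jules[4] → Dawn at Mira[5]=Jules[6] → Dawn at Mira[7]=Jules[9] → Dawn at Mira[8]=Jules[10] — 6 songs in the same relative order in both, and the DP table's final entry dp[8][10] is also 6, so no common subsequence is longer.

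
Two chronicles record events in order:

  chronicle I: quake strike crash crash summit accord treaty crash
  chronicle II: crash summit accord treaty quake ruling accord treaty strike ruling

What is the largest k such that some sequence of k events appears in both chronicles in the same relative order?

4

Taking crash [4,1], then summit [5,2], then accord [6,7], then treaty [7,8] gives a common subsequence of length 4. dp[8][10] = 4 confirms this is the maximum.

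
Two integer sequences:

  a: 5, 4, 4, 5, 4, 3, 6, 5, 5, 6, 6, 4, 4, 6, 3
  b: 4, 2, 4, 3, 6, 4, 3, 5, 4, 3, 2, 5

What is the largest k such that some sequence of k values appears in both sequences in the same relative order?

One common subsequence of length 7: 4 (a #2, b #1) → 4 (a #3, b #3) → 4 (a #5, b #6) → 3 (a #6, b #7) → 5 (a #9, b #8) → 4 (a #13, b #9) → 3 (a #15, b #10). dp[15][12] = 7 confirms this is the maximum.

7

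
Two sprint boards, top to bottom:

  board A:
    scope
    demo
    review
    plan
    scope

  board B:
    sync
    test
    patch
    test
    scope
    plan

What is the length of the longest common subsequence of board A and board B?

2

Taking scope [1,5], then plan [4,6] gives a common subsequence of length 2. Since dp[5][6] = 2, nothing longer is possible.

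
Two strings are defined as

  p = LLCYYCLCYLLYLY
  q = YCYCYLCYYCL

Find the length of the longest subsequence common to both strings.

8

One common subsequence of length 8: C (p #3, q #2), Y (p #4, q #3), Y (p #5, q #5), L (p #7, q #6), C (p #8, q #7), Y (p #9, q #8), Y (p #12, q #9), L (p #13, q #11). dp[14][11] = 8 confirms this is the maximum.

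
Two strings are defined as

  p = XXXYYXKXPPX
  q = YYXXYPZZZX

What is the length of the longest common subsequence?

6

Let dp[i][j] be the LCS length of the first i characters of p and the first j characters of q. dp[i][j] = dp[i-1][j-1]+1 when the i-th and j-th characters match, else max(dp[i-1][j], dp[i][j-1]).
    ·  Y  Y  X  X  Y  P  Z  Z  Z  X
 ·  0  0  0  0  0  0  0  0  0  0  0
 X  0  0  0  1  1  1  1  1  1  1  1
 X  0  0  0  1  2  2  2  2  2  2  2
 X  0  0  0  1  2  2  2  2  2  2  3
 Y  0  1  1  1  2  3  3  3  3  3  3
 Y  0  1  2  2  2  3  3  3  3  3  3
 X  0  1  2  3  3  3  3  3  3  3  4
 K  0  1  2  3  3  3  3  3  3  3  4
 X  0  1  2  3  4  4  4  4  4  4  4
 P  0  1  2  3  4  4  5  5  5  5  5
 P  0  1  2  3  4  4  5  5  5  5  5
 X  0  1  2  3  4  4  5  5  5  5  6
dp[11][10] = 6. One LCS (by backtracking along matches): YYXXPX.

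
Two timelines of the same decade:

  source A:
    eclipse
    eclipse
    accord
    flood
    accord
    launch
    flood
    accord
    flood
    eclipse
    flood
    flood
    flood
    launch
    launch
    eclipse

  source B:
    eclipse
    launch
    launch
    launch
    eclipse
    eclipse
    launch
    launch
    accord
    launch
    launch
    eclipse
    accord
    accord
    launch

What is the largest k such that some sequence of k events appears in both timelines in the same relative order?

7

Match eclipse [1,5], then eclipse [2,6], then launch [6,8], then accord [8,9], then launch [14,10], then launch [15,11], then eclipse [16,12] — 7 events in the same relative order in both, and the DP table's final entry dp[16][15] is also 7, so no common subsequence is longer.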